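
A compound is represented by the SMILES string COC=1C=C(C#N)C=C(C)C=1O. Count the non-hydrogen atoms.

Every atom symbol written in the SMILES (organic subset) is one heavy atom; implicit H are not written.
Heavy atoms by element → C:9, N:1, O:2.
Total: 12.

12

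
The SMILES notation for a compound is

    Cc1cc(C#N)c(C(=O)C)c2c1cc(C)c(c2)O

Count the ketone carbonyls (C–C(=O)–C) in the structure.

1

The ketone motif appears at heavy-atom position 8 in the SMILES.
Other groups present: 1 hydroxyl, 1 nitrile.
Ketone count: 1.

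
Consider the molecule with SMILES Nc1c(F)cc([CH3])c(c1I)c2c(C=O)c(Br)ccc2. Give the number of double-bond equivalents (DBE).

Molecular formula: C14H10BrFINO.
DoU = (2C + 2 + N − H − X) / 2, where X is the halogen count and O/S are ignored.
    = (2·14 + 2 + 1 − 10 − 3) / 2 = 18 / 2 = 9.

9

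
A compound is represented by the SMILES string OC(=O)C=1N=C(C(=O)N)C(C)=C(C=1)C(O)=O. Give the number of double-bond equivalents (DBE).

7

Molecular formula: C9H8N2O5.
DoU = (2C + 2 + N − H − X) / 2, where X is the halogen count and O/S are ignored.
    = (2·9 + 2 + 2 − 8 − 0) / 2 = 14 / 2 = 7.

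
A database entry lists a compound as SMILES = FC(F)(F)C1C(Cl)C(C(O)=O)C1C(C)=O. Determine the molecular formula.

C8H8ClF3O3

Walk through each heavy atom and fill implicit hydrogens from standard valence (C 4, N 3, O 2, S 2, halogen 1):
  atom 1: F (halogen, monovalent) → 0 H
  atom 2: C, bond orders sum to 4 (valence 4) → 0 H
  atom 3: F (halogen, monovalent) → 0 H
  atom 4: F (halogen, monovalent) → 0 H
  atom 5: C, bond orders sum to 3 (valence 4) → 1 H
  atom 6: C, bond orders sum to 3 (valence 4) → 1 H
  atom 7: Cl (halogen, monovalent) → 0 H
  atom 8: C, bond orders sum to 3 (valence 4) → 1 H
  atom 9: C, bond orders sum to 4 (valence 4) → 0 H
  atom 10: O, bond orders sum to 1 (valence 2) → 1 H
  atom 11: O, bond orders sum to 2 (valence 2) → 0 H
  atom 12: C, bond orders sum to 3 (valence 4) → 1 H
  atom 13: C, bond orders sum to 4 (valence 4) → 0 H
  atom 14: C, bond orders sum to 1 (valence 4) → 3 H
  atom 15: O, bond orders sum to 2 (valence 2) → 0 H
Totals → C:8, H:8, Cl:1, F:3, O:3.
In Hill order: C8H8ClF3O3.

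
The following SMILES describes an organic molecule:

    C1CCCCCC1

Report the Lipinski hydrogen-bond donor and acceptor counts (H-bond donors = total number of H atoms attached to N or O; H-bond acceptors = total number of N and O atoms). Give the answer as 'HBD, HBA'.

Donors: find every N or O and count the H atoms it carries.
  (no N or O atoms present)
Lipinski HBD = 0.
Acceptors: N atoms = 0, O atoms = 0 → HBA = 0.

0, 0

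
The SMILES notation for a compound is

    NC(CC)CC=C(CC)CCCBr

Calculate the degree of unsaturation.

Degree of unsaturation = (number of rings) + (number of π bonds).
Ring closures in the SMILES: 0.
π bonds: 1 double bond (each 1 DoU) → 1 DoU from unsaturation.
Total DoU = 0 + 1 = 1.

1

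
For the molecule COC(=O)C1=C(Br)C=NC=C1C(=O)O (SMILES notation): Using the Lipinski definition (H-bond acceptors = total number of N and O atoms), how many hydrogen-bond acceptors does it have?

5

N atoms: 1; O atoms: 4.
Lipinski HBA = 1 + 4 = 5.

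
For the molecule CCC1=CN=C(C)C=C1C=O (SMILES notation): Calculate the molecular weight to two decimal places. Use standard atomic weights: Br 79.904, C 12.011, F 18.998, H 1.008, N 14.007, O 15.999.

First, the molecular formula is C9H11NO (counting implicit H from valence).
  C: 9 × 12.011 = 108.099
  H: 11 × 1.008 = 11.088
  N: 1 × 14.007 = 14.007
  O: 1 × 15.999 = 15.999
Sum: 9×12.011 + 11×1.008 + 1×14.007 + 1×15.999 = 149.193 → 149.19 g/mol.

149.19 g/mol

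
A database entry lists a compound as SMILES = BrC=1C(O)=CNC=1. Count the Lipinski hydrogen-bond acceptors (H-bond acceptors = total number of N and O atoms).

2

N atoms: 1; O atoms: 1.
Lipinski HBA = 1 + 1 = 2.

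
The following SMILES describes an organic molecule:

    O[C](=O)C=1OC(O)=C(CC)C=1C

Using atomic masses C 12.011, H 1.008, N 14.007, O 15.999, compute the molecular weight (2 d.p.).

170.16 g/mol

First, the molecular formula is C8H10O4 (counting implicit H from valence).
  C: 8 × 12.011 = 96.088
  H: 10 × 1.008 = 10.080
  O: 4 × 15.999 = 63.996
Sum: 8×12.011 + 10×1.008 + 4×15.999 = 170.164 → 170.16 g/mol.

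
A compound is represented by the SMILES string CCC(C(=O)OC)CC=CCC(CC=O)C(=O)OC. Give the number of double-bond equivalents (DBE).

4

Degree of unsaturation = (number of rings) + (number of π bonds).
Ring closures in the SMILES: 0.
π bonds: 4 double bonds (each 1 DoU) → 4 DoU from unsaturation.
Total DoU = 0 + 4 = 4.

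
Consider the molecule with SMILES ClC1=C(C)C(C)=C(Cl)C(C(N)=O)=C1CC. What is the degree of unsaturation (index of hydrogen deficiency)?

Molecular formula: C11H13Cl2NO.
DoU = (2C + 2 + N − H − X) / 2, where X is the halogen count and O/S are ignored.
    = (2·11 + 2 + 1 − 13 − 2) / 2 = 10 / 2 = 5.

5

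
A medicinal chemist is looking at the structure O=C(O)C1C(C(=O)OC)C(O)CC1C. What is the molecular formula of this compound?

C9H14O5

Walk through each heavy atom and fill implicit hydrogens from standard valence (C 4, N 3, O 2, S 2, halogen 1):
  atom 1: O, bond orders sum to 2 (valence 2) → 0 H
  atom 2: C, bond orders sum to 4 (valence 4) → 0 H
  atom 3: O, bond orders sum to 1 (valence 2) → 1 H
  atom 4: C, bond orders sum to 3 (valence 4) → 1 H
  atom 5: C, bond orders sum to 3 (valence 4) → 1 H
  atom 6: C, bond orders sum to 4 (valence 4) → 0 H
  atom 7: O, bond orders sum to 2 (valence 2) → 0 H
  atom 8: O, bond orders sum to 2 (valence 2) → 0 H
  atom 9: C, bond orders sum to 1 (valence 4) → 3 H
  atom 10: C, bond orders sum to 3 (valence 4) → 1 H
  atom 11: O, bond orders sum to 1 (valence 2) → 1 H
  atom 12: C, bond orders sum to 2 (valence 4) → 2 H
  atom 13: C, bond orders sum to 3 (valence 4) → 1 H
  atom 14: C, bond orders sum to 1 (valence 4) → 3 H
Totals → C:9, H:14, O:5.
In Hill order: C9H14O5.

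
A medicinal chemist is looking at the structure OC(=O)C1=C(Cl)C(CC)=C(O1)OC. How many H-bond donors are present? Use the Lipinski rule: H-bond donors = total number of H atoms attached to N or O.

Donors: find every N or O and count the H atoms it carries.
  atom 1 (O): bond orders sum to 1 → 1 H
  atom 3 (O): bond orders sum to 2 → 0 H
  atom 11 (O): bond orders sum to 2 → 0 H
  atom 12 (O): bond orders sum to 2 → 0 H
Lipinski HBD = 1.

1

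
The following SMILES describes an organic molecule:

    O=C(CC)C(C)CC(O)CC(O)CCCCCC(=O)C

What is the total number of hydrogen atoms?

Walk through each heavy atom and fill implicit hydrogens from standard valence (C 4, N 3, O 2, S 2, halogen 1):
  atom 1: O, bond orders sum to 2 (valence 2) → 0 H
  atom 2: C, bond orders sum to 4 (valence 4) → 0 H
  atom 3: C, bond orders sum to 2 (valence 4) → 2 H
  atom 4: C, bond orders sum to 1 (valence 4) → 3 H
  atom 5: C, bond orders sum to 3 (valence 4) → 1 H
  atom 6: C, bond orders sum to 1 (valence 4) → 3 H
  atom 7: C, bond orders sum to 2 (valence 4) → 2 H
  atom 8: C, bond orders sum to 3 (valence 4) → 1 H
  atom 9: O, bond orders sum to 1 (valence 2) → 1 H
  atom 10: C, bond orders sum to 2 (valence 4) → 2 H
  atom 11: C, bond orders sum to 3 (valence 4) → 1 H
  atom 12: O, bond orders sum to 1 (valence 2) → 1 H
  atom 13: C, bond orders sum to 2 (valence 4) → 2 H
  atom 14: C, bond orders sum to 2 (valence 4) → 2 H
  atom 15: C, bond orders sum to 2 (valence 4) → 2 H
  atom 16: C, bond orders sum to 2 (valence 4) → 2 H
  atom 17: C, bond orders sum to 2 (valence 4) → 2 H
  atom 18: C, bond orders sum to 4 (valence 4) → 0 H
  atom 19: O, bond orders sum to 2 (valence 2) → 0 H
  atom 20: C, bond orders sum to 1 (valence 4) → 3 H
Total hydrogens: 30.

30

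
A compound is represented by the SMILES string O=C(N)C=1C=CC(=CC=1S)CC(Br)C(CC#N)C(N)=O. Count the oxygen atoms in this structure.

Scan the SMILES for O atoms (remember two-letter symbols like Cl and Br are single atoms).
Oxygen count: 2.

2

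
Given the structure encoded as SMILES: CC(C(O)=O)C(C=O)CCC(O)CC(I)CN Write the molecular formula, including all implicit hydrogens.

Walk through each heavy atom and fill implicit hydrogens from standard valence (C 4, N 3, O 2, S 2, halogen 1):
  atom 1: C, bond orders sum to 1 (valence 4) → 3 H
  atom 2: C, bond orders sum to 3 (valence 4) → 1 H
  atom 3: C, bond orders sum to 4 (valence 4) → 0 H
  atom 4: O, bond orders sum to 1 (valence 2) → 1 H
  atom 5: O, bond orders sum to 2 (valence 2) → 0 H
  atom 6: C, bond orders sum to 3 (valence 4) → 1 H
  atom 7: C, bond orders sum to 3 (valence 4) → 1 H
  atom 8: O, bond orders sum to 2 (valence 2) → 0 H
  atom 9: C, bond orders sum to 2 (valence 4) → 2 H
  atom 10: C, bond orders sum to 2 (valence 4) → 2 H
  atom 11: C, bond orders sum to 3 (valence 4) → 1 H
  atom 12: O, bond orders sum to 1 (valence 2) → 1 H
  atom 13: C, bond orders sum to 2 (valence 4) → 2 H
  atom 14: C, bond orders sum to 3 (valence 4) → 1 H
  atom 15: I (halogen, monovalent) → 0 H
  atom 16: C, bond orders sum to 2 (valence 4) → 2 H
  atom 17: N, bond orders sum to 1 (valence 3) → 2 H
Totals → C:11, H:20, I:1, N:1, O:4.

C11H20INO4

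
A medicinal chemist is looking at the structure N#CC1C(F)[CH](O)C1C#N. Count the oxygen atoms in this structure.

1

Scan the SMILES for O atoms (remember two-letter symbols like Cl and Br are single atoms).
Oxygen count: 1.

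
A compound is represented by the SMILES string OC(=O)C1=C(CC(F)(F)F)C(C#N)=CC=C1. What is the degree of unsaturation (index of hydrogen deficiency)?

7

Molecular formula: C10H6F3NO2.
DoU = (2C + 2 + N − H − X) / 2, where X is the halogen count and O/S are ignored.
    = (2·10 + 2 + 1 − 6 − 3) / 2 = 14 / 2 = 7.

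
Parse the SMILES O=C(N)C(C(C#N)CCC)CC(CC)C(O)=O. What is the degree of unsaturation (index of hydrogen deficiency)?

4

Degree of unsaturation = (number of rings) + (number of π bonds).
Ring closures in the SMILES: 0.
π bonds: 2 double bonds (each 1 DoU), 1 triple bond (each 2 DoU) → 4 DoU from unsaturation.
Total DoU = 0 + 4 = 4.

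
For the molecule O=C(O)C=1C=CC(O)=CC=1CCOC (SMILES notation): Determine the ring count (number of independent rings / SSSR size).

1

In SMILES, each pair of matching ring-closure digits denotes one ring-closing bond; the number of such bonds equals the number of independent rings.
Ring-closure bonds here: 1.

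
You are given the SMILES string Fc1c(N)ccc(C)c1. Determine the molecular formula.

Walk through each heavy atom and fill implicit hydrogens from standard valence (C 4, N 3, O 2, S 2, halogen 1); for lowercase aromatic atoms, an aromatic c carries 1 H when it has two neighbours and 0 H with three, and aromatic n carries 0 H:
  atom 1: F (halogen, monovalent) → 0 H
  atom 2: aromatic c, 3 neighbours → 0 H
  atom 3: aromatic c, 3 neighbours → 0 H
  atom 4: N, bond orders sum to 1 (valence 3) → 2 H
  atom 5: aromatic c, 2 neighbours → 1 H
  atom 6: aromatic c, 2 neighbours → 1 H
  atom 7: aromatic c, 3 neighbours → 0 H
  atom 8: C, bond orders sum to 1 (valence 4) → 3 H
  atom 9: aromatic c, 2 neighbours → 1 H
Totals → C:7, H:8, F:1, N:1.

C7H8FN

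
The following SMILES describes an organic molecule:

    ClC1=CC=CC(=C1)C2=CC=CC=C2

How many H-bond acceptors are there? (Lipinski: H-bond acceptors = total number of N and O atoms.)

0

N atoms: 0; O atoms: 0.
Lipinski HBA = 0 + 0 = 0.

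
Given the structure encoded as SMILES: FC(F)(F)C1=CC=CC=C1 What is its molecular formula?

C7H5F3

Walk through each heavy atom and fill implicit hydrogens from standard valence (C 4, N 3, O 2, S 2, halogen 1):
  atom 1: F (halogen, monovalent) → 0 H
  atom 2: C, bond orders sum to 4 (valence 4) → 0 H
  atom 3: F (halogen, monovalent) → 0 H
  atom 4: F (halogen, monovalent) → 0 H
  atom 5: C, bond orders sum to 4 (valence 4) → 0 H
  atom 6: C, bond orders sum to 3 (valence 4) → 1 H
  atom 7: C, bond orders sum to 3 (valence 4) → 1 H
  atom 8: C, bond orders sum to 3 (valence 4) → 1 H
  atom 9: C, bond orders sum to 3 (valence 4) → 1 H
  atom 10: C, bond orders sum to 3 (valence 4) → 1 H
Totals → C:7, H:5, F:3.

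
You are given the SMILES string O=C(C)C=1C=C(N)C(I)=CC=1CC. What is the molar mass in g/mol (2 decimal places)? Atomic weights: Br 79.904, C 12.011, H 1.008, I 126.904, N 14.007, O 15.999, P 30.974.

First, the molecular formula is C10H12INO (counting implicit H from valence).
  C: 10 × 12.011 = 120.110
  H: 12 × 1.008 = 12.096
  I: 1 × 126.904 = 126.904
  N: 1 × 14.007 = 14.007
  O: 1 × 15.999 = 15.999
Sum: 10×12.011 + 12×1.008 + 1×126.904 + 1×14.007 + 1×15.999 = 289.116 → 289.12 g/mol.

289.12 g/mol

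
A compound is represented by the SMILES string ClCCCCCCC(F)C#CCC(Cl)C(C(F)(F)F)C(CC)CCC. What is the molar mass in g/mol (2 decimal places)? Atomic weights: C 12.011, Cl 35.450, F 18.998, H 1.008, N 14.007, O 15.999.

First, the molecular formula is C19H30Cl2F4 (counting implicit H from valence).
  C: 19 × 12.011 = 228.209
  Cl: 2 × 35.450 = 70.900
  F: 4 × 18.998 = 75.992
  H: 30 × 1.008 = 30.240
Sum: 19×12.011 + 2×35.450 + 4×18.998 + 30×1.008 = 405.341 → 405.34 g/mol.

405.34 g/mol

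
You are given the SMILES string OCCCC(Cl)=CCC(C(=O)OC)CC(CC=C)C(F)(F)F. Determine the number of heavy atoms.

22

Every atom symbol written in the SMILES (organic subset) is one heavy atom; implicit H are not written.
Heavy atoms by element → C:15, Cl:1, F:3, O:3.
Total: 22.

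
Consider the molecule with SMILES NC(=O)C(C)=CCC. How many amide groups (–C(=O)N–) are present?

1

The amide motif appears at heavy-atom position 2 in the SMILES.
Other groups present: 1 alkene.
Amide count: 1.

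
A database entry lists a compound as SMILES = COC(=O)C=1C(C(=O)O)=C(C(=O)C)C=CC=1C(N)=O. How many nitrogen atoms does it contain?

1

Scan the SMILES for N atoms (remember two-letter symbols like Cl and Br are single atoms).
Nitrogen count: 1.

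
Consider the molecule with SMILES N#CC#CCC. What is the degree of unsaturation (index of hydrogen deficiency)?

Molecular formula: C5H5N.
DoU = (2C + 2 + N − H − X) / 2, where X is the halogen count and O/S are ignored.
    = (2·5 + 2 + 1 − 5 − 0) / 2 = 8 / 2 = 4.

4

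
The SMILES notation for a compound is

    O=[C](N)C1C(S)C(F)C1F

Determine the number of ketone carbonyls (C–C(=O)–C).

Scan the SMILES for the ketone motif — none present.
Groups that are present: 1 amide, 1 thiol.

0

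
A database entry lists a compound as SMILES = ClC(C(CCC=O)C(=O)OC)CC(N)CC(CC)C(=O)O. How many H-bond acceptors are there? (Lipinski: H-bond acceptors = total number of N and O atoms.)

6

N atoms: 1; O atoms: 5.
Lipinski HBA = 1 + 5 = 6.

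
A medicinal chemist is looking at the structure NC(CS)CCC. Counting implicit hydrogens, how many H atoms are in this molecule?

13

Walk through each heavy atom and fill implicit hydrogens from standard valence (C 4, N 3, O 2, S 2, halogen 1):
  atom 1: N, bond orders sum to 1 (valence 3) → 2 H
  atom 2: C, bond orders sum to 3 (valence 4) → 1 H
  atom 3: C, bond orders sum to 2 (valence 4) → 2 H
  atom 4: S, bond orders sum to 1 (valence 2) → 1 H
  atom 5: C, bond orders sum to 2 (valence 4) → 2 H
  atom 6: C, bond orders sum to 2 (valence 4) → 2 H
  atom 7: C, bond orders sum to 1 (valence 4) → 3 H
Total hydrogens: 13.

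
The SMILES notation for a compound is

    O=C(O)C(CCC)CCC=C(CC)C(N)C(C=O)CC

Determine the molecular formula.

C16H29NO3

Walk through each heavy atom and fill implicit hydrogens from standard valence (C 4, N 3, O 2, S 2, halogen 1):
  atom 1: O, bond orders sum to 2 (valence 2) → 0 H
  atom 2: C, bond orders sum to 4 (valence 4) → 0 H
  atom 3: O, bond orders sum to 1 (valence 2) → 1 H
  atom 4: C, bond orders sum to 3 (valence 4) → 1 H
  atom 5: C, bond orders sum to 2 (valence 4) → 2 H
  atom 6: C, bond orders sum to 2 (valence 4) → 2 H
  atom 7: C, bond orders sum to 1 (valence 4) → 3 H
  atom 8: C, bond orders sum to 2 (valence 4) → 2 H
  atom 9: C, bond orders sum to 2 (valence 4) → 2 H
  atom 10: C, bond orders sum to 3 (valence 4) → 1 H
  atom 11: C, bond orders sum to 4 (valence 4) → 0 H
  atom 12: C, bond orders sum to 2 (valence 4) → 2 H
  atom 13: C, bond orders sum to 1 (valence 4) → 3 H
  atom 14: C, bond orders sum to 3 (valence 4) → 1 H
  atom 15: N, bond orders sum to 1 (valence 3) → 2 H
  atom 16: C, bond orders sum to 3 (valence 4) → 1 H
  atom 17: C, bond orders sum to 3 (valence 4) → 1 H
  atom 18: O, bond orders sum to 2 (valence 2) → 0 H
  atom 19: C, bond orders sum to 2 (valence 4) → 2 H
  atom 20: C, bond orders sum to 1 (valence 4) → 3 H
Totals → C:16, H:29, N:1, O:3.
In Hill order: C16H29NO3.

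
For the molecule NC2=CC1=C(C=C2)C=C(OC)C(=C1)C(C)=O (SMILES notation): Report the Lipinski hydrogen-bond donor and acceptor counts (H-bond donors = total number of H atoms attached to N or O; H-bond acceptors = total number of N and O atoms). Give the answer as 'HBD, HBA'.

Donors: find every N or O and count the H atoms it carries.
  atom 1 (N): bond orders sum to 1 → 2 H
  atom 10 (O): bond orders sum to 2 → 0 H
  atom 16 (O): bond orders sum to 2 → 0 H
Lipinski HBD = 2.
Acceptors: N atoms = 1, O atoms = 2 → HBA = 3.

2, 3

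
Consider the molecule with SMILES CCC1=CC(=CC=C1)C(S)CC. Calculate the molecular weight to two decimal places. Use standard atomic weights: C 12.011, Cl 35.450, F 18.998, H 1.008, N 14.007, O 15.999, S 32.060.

First, the molecular formula is C11H16S (counting implicit H from valence).
  C: 11 × 12.011 = 132.121
  H: 16 × 1.008 = 16.128
  S: 1 × 32.060 = 32.060
Sum: 11×12.011 + 16×1.008 + 1×32.060 = 180.309 → 180.31 g/mol.

180.31 g/mol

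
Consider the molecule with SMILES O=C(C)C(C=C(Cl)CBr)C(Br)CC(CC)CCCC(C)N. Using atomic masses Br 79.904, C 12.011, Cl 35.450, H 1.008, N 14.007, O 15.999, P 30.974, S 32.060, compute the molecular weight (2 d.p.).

First, the molecular formula is C16H28Br2ClNO (counting implicit H from valence).
  Br: 2 × 79.904 = 159.808
  C: 16 × 12.011 = 192.176
  Cl: 1 × 35.450 = 35.450
  H: 28 × 1.008 = 28.224
  N: 1 × 14.007 = 14.007
  O: 1 × 15.999 = 15.999
Sum: 2×79.904 + 16×12.011 + 1×35.450 + 28×1.008 + 1×14.007 + 1×15.999 = 445.664 → 445.66 g/mol.

445.66 g/mol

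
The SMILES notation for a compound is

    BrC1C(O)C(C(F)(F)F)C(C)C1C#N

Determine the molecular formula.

C8H9BrF3NO

Walk through each heavy atom and fill implicit hydrogens from standard valence (C 4, N 3, O 2, S 2, halogen 1):
  atom 1: Br (halogen, monovalent) → 0 H
  atom 2: C, bond orders sum to 3 (valence 4) → 1 H
  atom 3: C, bond orders sum to 3 (valence 4) → 1 H
  atom 4: O, bond orders sum to 1 (valence 2) → 1 H
  atom 5: C, bond orders sum to 3 (valence 4) → 1 H
  atom 6: C, bond orders sum to 4 (valence 4) → 0 H
  atom 7: F (halogen, monovalent) → 0 H
  atom 8: F (halogen, monovalent) → 0 H
  atom 9: F (halogen, monovalent) → 0 H
  atom 10: C, bond orders sum to 3 (valence 4) → 1 H
  atom 11: C, bond orders sum to 1 (valence 4) → 3 H
  atom 12: C, bond orders sum to 3 (valence 4) → 1 H
  atom 13: C, bond orders sum to 4 (valence 4) → 0 H
  atom 14: N, bond orders sum to 3 (valence 3) → 0 H
Totals → C:8, H:9, Br:1, F:3, N:1, O:1.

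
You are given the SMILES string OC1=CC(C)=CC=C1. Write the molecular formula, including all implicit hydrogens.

C7H8O

Walk through each heavy atom and fill implicit hydrogens from standard valence (C 4, N 3, O 2, S 2, halogen 1):
  atom 1: O, bond orders sum to 1 (valence 2) → 1 H
  atom 2: C, bond orders sum to 4 (valence 4) → 0 H
  atom 3: C, bond orders sum to 3 (valence 4) → 1 H
  atom 4: C, bond orders sum to 4 (valence 4) → 0 H
  atom 5: C, bond orders sum to 1 (valence 4) → 3 H
  atom 6: C, bond orders sum to 3 (valence 4) → 1 H
  atom 7: C, bond orders sum to 3 (valence 4) → 1 H
  atom 8: C, bond orders sum to 3 (valence 4) → 1 H
Totals → C:7, H:8, O:1.
In Hill order: C7H8O.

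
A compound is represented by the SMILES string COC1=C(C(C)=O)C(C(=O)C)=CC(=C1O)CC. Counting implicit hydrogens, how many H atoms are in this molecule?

Walk through each heavy atom and fill implicit hydrogens from standard valence (C 4, N 3, O 2, S 2, halogen 1):
  atom 1: C, bond orders sum to 1 (valence 4) → 3 H
  atom 2: O, bond orders sum to 2 (valence 2) → 0 H
  atom 3: C, bond orders sum to 4 (valence 4) → 0 H
  atom 4: C, bond orders sum to 4 (valence 4) → 0 H
  atom 5: C, bond orders sum to 4 (valence 4) → 0 H
  atom 6: C, bond orders sum to 1 (valence 4) → 3 H
  atom 7: O, bond orders sum to 2 (valence 2) → 0 H
  atom 8: C, bond orders sum to 4 (valence 4) → 0 H
  atom 9: C, bond orders sum to 4 (valence 4) → 0 H
  atom 10: O, bond orders sum to 2 (valence 2) → 0 H
  atom 11: C, bond orders sum to 1 (valence 4) → 3 H
  atom 12: C, bond orders sum to 3 (valence 4) → 1 H
  atom 13: C, bond orders sum to 4 (valence 4) → 0 H
  atom 14: C, bond orders sum to 4 (valence 4) → 0 H
  atom 15: O, bond orders sum to 1 (valence 2) → 1 H
  atom 16: C, bond orders sum to 2 (valence 4) → 2 H
  atom 17: C, bond orders sum to 1 (valence 4) → 3 H
Total hydrogens: 16.

16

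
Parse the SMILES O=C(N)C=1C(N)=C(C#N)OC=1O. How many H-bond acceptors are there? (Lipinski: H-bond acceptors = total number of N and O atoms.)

N atoms: 3; O atoms: 3.
Lipinski HBA = 3 + 3 = 6.

6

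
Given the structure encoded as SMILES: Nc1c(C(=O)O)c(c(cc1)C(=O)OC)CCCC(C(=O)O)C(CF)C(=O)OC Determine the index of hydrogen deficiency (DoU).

Molecular formula: C18H22FNO8.
DoU = (2C + 2 + N − H − X) / 2, where X is the halogen count and O/S are ignored.
    = (2·18 + 2 + 1 − 22 − 1) / 2 = 16 / 2 = 8.

8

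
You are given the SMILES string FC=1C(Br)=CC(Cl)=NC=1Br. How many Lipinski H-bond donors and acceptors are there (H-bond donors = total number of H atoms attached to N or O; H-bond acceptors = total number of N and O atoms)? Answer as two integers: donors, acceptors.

Donors: find every N or O and count the H atoms it carries.
  atom 8 (N): bond orders sum to 3 → 0 H
Lipinski HBD = 0.
Acceptors: N atoms = 1, O atoms = 0 → HBA = 1.

0, 1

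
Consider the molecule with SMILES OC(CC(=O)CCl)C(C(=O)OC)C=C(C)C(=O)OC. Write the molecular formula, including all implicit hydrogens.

Walk through each heavy atom and fill implicit hydrogens from standard valence (C 4, N 3, O 2, S 2, halogen 1):
  atom 1: O, bond orders sum to 1 (valence 2) → 1 H
  atom 2: C, bond orders sum to 3 (valence 4) → 1 H
  atom 3: C, bond orders sum to 2 (valence 4) → 2 H
  atom 4: C, bond orders sum to 4 (valence 4) → 0 H
  atom 5: O, bond orders sum to 2 (valence 2) → 0 H
  atom 6: C, bond orders sum to 2 (valence 4) → 2 H
  atom 7: Cl (halogen, monovalent) → 0 H
  atom 8: C, bond orders sum to 3 (valence 4) → 1 H
  atom 9: C, bond orders sum to 4 (valence 4) → 0 H
  atom 10: O, bond orders sum to 2 (valence 2) → 0 H
  atom 11: O, bond orders sum to 2 (valence 2) → 0 H
  atom 12: C, bond orders sum to 1 (valence 4) → 3 H
  atom 13: C, bond orders sum to 3 (valence 4) → 1 H
  atom 14: C, bond orders sum to 4 (valence 4) → 0 H
  atom 15: C, bond orders sum to 1 (valence 4) → 3 H
  atom 16: C, bond orders sum to 4 (valence 4) → 0 H
  atom 17: O, bond orders sum to 2 (valence 2) → 0 H
  atom 18: O, bond orders sum to 2 (valence 2) → 0 H
  atom 19: C, bond orders sum to 1 (valence 4) → 3 H
Totals → C:12, H:17, Cl:1, O:6.
In Hill order: C12H17ClO6.

C12H17ClO6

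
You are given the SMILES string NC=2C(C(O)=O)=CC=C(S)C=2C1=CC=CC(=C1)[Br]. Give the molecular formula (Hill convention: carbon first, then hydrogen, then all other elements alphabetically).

C13H10BrNO2S

Walk through each heavy atom and fill implicit hydrogens from standard valence (C 4, N 3, O 2, S 2, halogen 1):
  atom 1: N, bond orders sum to 1 (valence 3) → 2 H
  atom 2: C, bond orders sum to 4 (valence 4) → 0 H
  atom 3: C, bond orders sum to 4 (valence 4) → 0 H
  atom 4: C, bond orders sum to 4 (valence 4) → 0 H
  atom 5: O, bond orders sum to 1 (valence 2) → 1 H
  atom 6: O, bond orders sum to 2 (valence 2) → 0 H
  atom 7: C, bond orders sum to 3 (valence 4) → 1 H
  atom 8: C, bond orders sum to 3 (valence 4) → 1 H
  atom 9: C, bond orders sum to 4 (valence 4) → 0 H
  atom 10: S, bond orders sum to 1 (valence 2) → 1 H
  atom 11: C, bond orders sum to 4 (valence 4) → 0 H
  atom 12: C, bond orders sum to 4 (valence 4) → 0 H
  atom 13: C, bond orders sum to 3 (valence 4) → 1 H
  atom 14: C, bond orders sum to 3 (valence 4) → 1 H
  atom 15: C, bond orders sum to 3 (valence 4) → 1 H
  atom 16: C, bond orders sum to 4 (valence 4) → 0 H
  atom 17: C, bond orders sum to 3 (valence 4) → 1 H
  atom 18: Br with explicit H count 0
Totals → C:13, H:10, Br:1, N:1, O:2, S:1.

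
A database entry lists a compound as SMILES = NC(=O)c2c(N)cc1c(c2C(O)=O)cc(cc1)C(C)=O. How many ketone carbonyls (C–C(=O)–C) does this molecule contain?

The ketone motif appears at heavy-atom position 18 in the SMILES.
Other groups present: 1 amide, 1 carboxylic acid, 1 primary amine.
Ketone count: 1.

1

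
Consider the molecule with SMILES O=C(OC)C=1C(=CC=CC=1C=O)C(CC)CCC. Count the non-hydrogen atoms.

18

Every atom symbol written in the SMILES (organic subset) is one heavy atom; implicit H are not written.
Heavy atoms by element → C:15, O:3.
Total: 18.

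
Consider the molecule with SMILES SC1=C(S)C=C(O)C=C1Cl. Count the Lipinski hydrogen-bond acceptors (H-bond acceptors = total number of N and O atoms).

N atoms: 0; O atoms: 1.
Lipinski HBA = 0 + 1 = 1.

1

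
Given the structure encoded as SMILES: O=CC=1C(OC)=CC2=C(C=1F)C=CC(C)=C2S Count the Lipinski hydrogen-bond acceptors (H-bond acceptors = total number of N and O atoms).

N atoms: 0; O atoms: 2.
Lipinski HBA = 0 + 2 = 2.

2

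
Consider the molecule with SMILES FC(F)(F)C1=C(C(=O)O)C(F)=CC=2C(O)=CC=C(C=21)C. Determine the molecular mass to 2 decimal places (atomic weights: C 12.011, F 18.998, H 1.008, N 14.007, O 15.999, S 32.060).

288.20 g/mol

First, the molecular formula is C13H8F4O3 (counting implicit H from valence).
  C: 13 × 12.011 = 156.143
  F: 4 × 18.998 = 75.992
  H: 8 × 1.008 = 8.064
  O: 3 × 15.999 = 47.997
Sum: 13×12.011 + 4×18.998 + 8×1.008 + 3×15.999 = 288.196 → 288.20 g/mol.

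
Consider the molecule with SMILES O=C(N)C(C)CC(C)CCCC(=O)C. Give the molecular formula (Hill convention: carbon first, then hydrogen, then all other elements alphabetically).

Walk through each heavy atom and fill implicit hydrogens from standard valence (C 4, N 3, O 2, S 2, halogen 1):
  atom 1: O, bond orders sum to 2 (valence 2) → 0 H
  atom 2: C, bond orders sum to 4 (valence 4) → 0 H
  atom 3: N, bond orders sum to 1 (valence 3) → 2 H
  atom 4: C, bond orders sum to 3 (valence 4) → 1 H
  atom 5: C, bond orders sum to 1 (valence 4) → 3 H
  atom 6: C, bond orders sum to 2 (valence 4) → 2 H
  atom 7: C, bond orders sum to 3 (valence 4) → 1 H
  atom 8: C, bond orders sum to 1 (valence 4) → 3 H
  atom 9: C, bond orders sum to 2 (valence 4) → 2 H
  atom 10: C, bond orders sum to 2 (valence 4) → 2 H
  atom 11: C, bond orders sum to 2 (valence 4) → 2 H
  atom 12: C, bond orders sum to 4 (valence 4) → 0 H
  atom 13: O, bond orders sum to 2 (valence 2) → 0 H
  atom 14: C, bond orders sum to 1 (valence 4) → 3 H
Totals → C:11, H:21, N:1, O:2.

C11H21NO2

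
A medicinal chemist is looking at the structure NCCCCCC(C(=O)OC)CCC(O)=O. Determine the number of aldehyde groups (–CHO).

0

Scan the SMILES for the aldehyde motif — none present.
Groups that are present: 1 carboxylic acid, 1 ester, 1 primary amine.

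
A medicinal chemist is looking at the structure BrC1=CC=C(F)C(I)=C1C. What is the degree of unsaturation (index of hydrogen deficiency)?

Molecular formula: C7H5BrFI.
DoU = (2C + 2 + N − H − X) / 2, where X is the halogen count and O/S are ignored.
    = (2·7 + 2 + 0 − 5 − 3) / 2 = 8 / 2 = 4.

4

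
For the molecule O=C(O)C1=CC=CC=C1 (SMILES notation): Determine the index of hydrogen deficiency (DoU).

5

Molecular formula: C7H6O2.
DoU = (2C + 2 + N − H − X) / 2, where X is the halogen count and O/S are ignored.
    = (2·7 + 2 + 0 − 6 − 0) / 2 = 10 / 2 = 5.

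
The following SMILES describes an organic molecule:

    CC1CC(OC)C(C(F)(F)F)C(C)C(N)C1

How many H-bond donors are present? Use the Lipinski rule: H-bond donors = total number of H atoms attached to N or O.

2

Donors: find every N or O and count the H atoms it carries.
  atom 5 (O): bond orders sum to 2 → 0 H
  atom 15 (N): bond orders sum to 1 → 2 H
Lipinski HBD = 2.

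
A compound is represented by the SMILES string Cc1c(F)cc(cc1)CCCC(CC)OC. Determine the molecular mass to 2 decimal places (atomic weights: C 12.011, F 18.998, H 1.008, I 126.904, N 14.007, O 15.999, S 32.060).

224.32 g/mol

First, the molecular formula is C14H21FO (counting implicit H from valence).
  C: 14 × 12.011 = 168.154
  F: 1 × 18.998 = 18.998
  H: 21 × 1.008 = 21.168
  O: 1 × 15.999 = 15.999
Sum: 14×12.011 + 1×18.998 + 21×1.008 + 1×15.999 = 224.319 → 224.32 g/mol.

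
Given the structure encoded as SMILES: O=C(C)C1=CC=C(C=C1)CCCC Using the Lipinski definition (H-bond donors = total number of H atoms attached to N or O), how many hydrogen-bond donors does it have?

Donors: find every N or O and count the H atoms it carries.
  atom 1 (O): bond orders sum to 2 → 0 H
Lipinski HBD = 0.

0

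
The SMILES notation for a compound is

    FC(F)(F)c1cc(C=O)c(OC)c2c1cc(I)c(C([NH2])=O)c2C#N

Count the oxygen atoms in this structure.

Scan the SMILES for O atoms (remember two-letter symbols like Cl and Br are single atoms).
Oxygen count: 3.

3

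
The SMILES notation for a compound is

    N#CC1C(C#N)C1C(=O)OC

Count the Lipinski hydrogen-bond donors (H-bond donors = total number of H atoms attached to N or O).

0

Donors: find every N or O and count the H atoms it carries.
  atom 1 (N): bond orders sum to 3 → 0 H
  atom 6 (N): bond orders sum to 3 → 0 H
  atom 9 (O): bond orders sum to 2 → 0 H
  atom 10 (O): bond orders sum to 2 → 0 H
Lipinski HBD = 0.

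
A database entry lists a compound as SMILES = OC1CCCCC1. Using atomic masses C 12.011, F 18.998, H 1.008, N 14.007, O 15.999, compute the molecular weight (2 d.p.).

First, the molecular formula is C6H12O (counting implicit H from valence).
  C: 6 × 12.011 = 72.066
  H: 12 × 1.008 = 12.096
  O: 1 × 15.999 = 15.999
Sum: 6×12.011 + 12×1.008 + 1×15.999 = 100.161 → 100.16 g/mol.

100.16 g/mol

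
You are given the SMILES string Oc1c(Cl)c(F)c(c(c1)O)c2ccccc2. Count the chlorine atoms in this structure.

1

Scan the SMILES for Cl atoms (remember two-letter symbols like Cl and Br are single atoms).
Chlorine count: 1.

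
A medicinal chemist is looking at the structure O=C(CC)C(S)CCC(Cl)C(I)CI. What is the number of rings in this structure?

In SMILES, each pair of matching ring-closure digits denotes one ring-closing bond; the number of such bonds equals the number of independent rings.
Ring-closure bonds here: 0.

0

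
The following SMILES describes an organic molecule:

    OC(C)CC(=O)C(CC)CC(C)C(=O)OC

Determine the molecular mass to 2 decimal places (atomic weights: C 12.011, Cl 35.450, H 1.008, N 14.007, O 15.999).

230.30 g/mol

First, the molecular formula is C12H22O4 (counting implicit H from valence).
  C: 12 × 12.011 = 144.132
  H: 22 × 1.008 = 22.176
  O: 4 × 15.999 = 63.996
Sum: 12×12.011 + 22×1.008 + 4×15.999 = 230.304 → 230.30 g/mol.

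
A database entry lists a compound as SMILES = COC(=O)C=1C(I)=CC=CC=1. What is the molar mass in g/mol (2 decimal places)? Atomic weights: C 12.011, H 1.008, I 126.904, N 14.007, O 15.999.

First, the molecular formula is C8H7IO2 (counting implicit H from valence).
  C: 8 × 12.011 = 96.088
  H: 7 × 1.008 = 7.056
  I: 1 × 126.904 = 126.904
  O: 2 × 15.999 = 31.998
Sum: 8×12.011 + 7×1.008 + 1×126.904 + 2×15.999 = 262.046 → 262.05 g/mol.

262.05 g/mol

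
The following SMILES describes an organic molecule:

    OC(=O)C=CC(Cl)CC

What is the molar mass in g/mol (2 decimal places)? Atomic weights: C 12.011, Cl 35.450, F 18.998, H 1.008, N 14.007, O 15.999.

First, the molecular formula is C6H9ClO2 (counting implicit H from valence).
  C: 6 × 12.011 = 72.066
  Cl: 1 × 35.450 = 35.450
  H: 9 × 1.008 = 9.072
  O: 2 × 15.999 = 31.998
Sum: 6×12.011 + 1×35.450 + 9×1.008 + 2×15.999 = 148.586 → 148.59 g/mol.

148.59 g/mol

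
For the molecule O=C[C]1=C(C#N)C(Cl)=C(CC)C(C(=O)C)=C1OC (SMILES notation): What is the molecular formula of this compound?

C13H12ClNO3

Walk through each heavy atom and fill implicit hydrogens from standard valence (C 4, N 3, O 2, S 2, halogen 1):
  atom 1: O, bond orders sum to 2 (valence 2) → 0 H
  atom 2: C, bond orders sum to 3 (valence 4) → 1 H
  atom 3: C with explicit H count 0
  atom 4: C, bond orders sum to 4 (valence 4) → 0 H
  atom 5: C, bond orders sum to 4 (valence 4) → 0 H
  atom 6: N, bond orders sum to 3 (valence 3) → 0 H
  atom 7: C, bond orders sum to 4 (valence 4) → 0 H
  atom 8: Cl (halogen, monovalent) → 0 H
  atom 9: C, bond orders sum to 4 (valence 4) → 0 H
  atom 10: C, bond orders sum to 2 (valence 4) → 2 H
  atom 11: C, bond orders sum to 1 (valence 4) → 3 H
  atom 12: C, bond orders sum to 4 (valence 4) → 0 H
  atom 13: C, bond orders sum to 4 (valence 4) → 0 H
  atom 14: O, bond orders sum to 2 (valence 2) → 0 H
  atom 15: C, bond orders sum to 1 (valence 4) → 3 H
  atom 16: C, bond orders sum to 4 (valence 4) → 0 H
  atom 17: O, bond orders sum to 2 (valence 2) → 0 H
  atom 18: C, bond orders sum to 1 (valence 4) → 3 H
Totals → C:13, H:12, Cl:1, N:1, O:3.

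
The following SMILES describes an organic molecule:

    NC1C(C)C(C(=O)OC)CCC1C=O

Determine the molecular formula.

Walk through each heavy atom and fill implicit hydrogens from standard valence (C 4, N 3, O 2, S 2, halogen 1):
  atom 1: N, bond orders sum to 1 (valence 3) → 2 H
  atom 2: C, bond orders sum to 3 (valence 4) → 1 H
  atom 3: C, bond orders sum to 3 (valence 4) → 1 H
  atom 4: C, bond orders sum to 1 (valence 4) → 3 H
  atom 5: C, bond orders sum to 3 (valence 4) → 1 H
  atom 6: C, bond orders sum to 4 (valence 4) → 0 H
  atom 7: O, bond orders sum to 2 (valence 2) → 0 H
  atom 8: O, bond orders sum to 2 (valence 2) → 0 H
  atom 9: C, bond orders sum to 1 (valence 4) → 3 H
  atom 10: C, bond orders sum to 2 (valence 4) → 2 H
  atom 11: C, bond orders sum to 2 (valence 4) → 2 H
  atom 12: C, bond orders sum to 3 (valence 4) → 1 H
  atom 13: C, bond orders sum to 3 (valence 4) → 1 H
  atom 14: O, bond orders sum to 2 (valence 2) → 0 H
Totals → C:10, H:17, N:1, O:3.
In Hill order: C10H17NO3.

C10H17NO3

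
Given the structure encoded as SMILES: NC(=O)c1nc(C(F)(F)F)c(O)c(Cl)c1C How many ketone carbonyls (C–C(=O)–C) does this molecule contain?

0

Scan the SMILES for the ketone motif — none present.
Groups that are present: 1 amide, 1 hydroxyl.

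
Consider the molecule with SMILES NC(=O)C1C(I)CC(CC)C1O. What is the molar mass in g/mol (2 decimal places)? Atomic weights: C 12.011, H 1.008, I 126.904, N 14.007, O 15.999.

283.11 g/mol

First, the molecular formula is C8H14INO2 (counting implicit H from valence).
  C: 8 × 12.011 = 96.088
  H: 14 × 1.008 = 14.112
  I: 1 × 126.904 = 126.904
  N: 1 × 14.007 = 14.007
  O: 2 × 15.999 = 31.998
Sum: 8×12.011 + 14×1.008 + 1×126.904 + 1×14.007 + 2×15.999 = 283.109 → 283.11 g/mol.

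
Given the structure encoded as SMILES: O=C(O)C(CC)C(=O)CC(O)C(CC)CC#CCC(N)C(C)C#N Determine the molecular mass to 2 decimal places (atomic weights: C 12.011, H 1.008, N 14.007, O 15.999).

336.43 g/mol

First, the molecular formula is C18H28N2O4 (counting implicit H from valence).
  C: 18 × 12.011 = 216.198
  H: 28 × 1.008 = 28.224
  N: 2 × 14.007 = 28.014
  O: 4 × 15.999 = 63.996
Sum: 18×12.011 + 28×1.008 + 2×14.007 + 4×15.999 = 336.432 → 336.43 g/mol.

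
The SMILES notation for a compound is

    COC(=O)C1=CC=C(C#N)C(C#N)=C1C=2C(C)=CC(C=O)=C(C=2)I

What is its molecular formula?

C18H11IN2O3

Walk through each heavy atom and fill implicit hydrogens from standard valence (C 4, N 3, O 2, S 2, halogen 1):
  atom 1: C, bond orders sum to 1 (valence 4) → 3 H
  atom 2: O, bond orders sum to 2 (valence 2) → 0 H
  atom 3: C, bond orders sum to 4 (valence 4) → 0 H
  atom 4: O, bond orders sum to 2 (valence 2) → 0 H
  atom 5: C, bond orders sum to 4 (valence 4) → 0 H
  atom 6: C, bond orders sum to 3 (valence 4) → 1 H
  atom 7: C, bond orders sum to 3 (valence 4) → 1 H
  atom 8: C, bond orders sum to 4 (valence 4) → 0 H
  atom 9: C, bond orders sum to 4 (valence 4) → 0 H
  atom 10: N, bond orders sum to 3 (valence 3) → 0 H
  atom 11: C, bond orders sum to 4 (valence 4) → 0 H
  atom 12: C, bond orders sum to 4 (valence 4) → 0 H
  atom 13: N, bond orders sum to 3 (valence 3) → 0 H
  atom 14: C, bond orders sum to 4 (valence 4) → 0 H
  atom 15: C, bond orders sum to 4 (valence 4) → 0 H
  atom 16: C, bond orders sum to 4 (valence 4) → 0 H
  atom 17: C, bond orders sum to 1 (valence 4) → 3 H
  atom 18: C, bond orders sum to 3 (valence 4) → 1 H
  atom 19: C, bond orders sum to 4 (valence 4) → 0 H
  atom 20: C, bond orders sum to 3 (valence 4) → 1 H
  atom 21: O, bond orders sum to 2 (valence 2) → 0 H
  atom 22: C, bond orders sum to 4 (valence 4) → 0 H
  atom 23: C, bond orders sum to 3 (valence 4) → 1 H
  atom 24: I (halogen, monovalent) → 0 H
Totals → C:18, H:11, I:1, N:2, O:3.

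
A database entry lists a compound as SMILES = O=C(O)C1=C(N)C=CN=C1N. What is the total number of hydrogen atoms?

Walk through each heavy atom and fill implicit hydrogens from standard valence (C 4, N 3, O 2, S 2, halogen 1):
  atom 1: O, bond orders sum to 2 (valence 2) → 0 H
  atom 2: C, bond orders sum to 4 (valence 4) → 0 H
  atom 3: O, bond orders sum to 1 (valence 2) → 1 H
  atom 4: C, bond orders sum to 4 (valence 4) → 0 H
  atom 5: C, bond orders sum to 4 (valence 4) → 0 H
  atom 6: N, bond orders sum to 1 (valence 3) → 2 H
  atom 7: C, bond orders sum to 3 (valence 4) → 1 H
  atom 8: C, bond orders sum to 3 (valence 4) → 1 H
  atom 9: N, bond orders sum to 3 (valence 3) → 0 H
  atom 10: C, bond orders sum to 4 (valence 4) → 0 H
  atom 11: N, bond orders sum to 1 (valence 3) → 2 H
Total hydrogens: 7.

7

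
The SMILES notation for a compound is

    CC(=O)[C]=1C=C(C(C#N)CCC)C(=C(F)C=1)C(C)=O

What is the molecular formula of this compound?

Walk through each heavy atom and fill implicit hydrogens from standard valence (C 4, N 3, O 2, S 2, halogen 1):
  atom 1: C, bond orders sum to 1 (valence 4) → 3 H
  atom 2: C, bond orders sum to 4 (valence 4) → 0 H
  atom 3: O, bond orders sum to 2 (valence 2) → 0 H
  atom 4: C with explicit H count 0
  atom 5: C, bond orders sum to 3 (valence 4) → 1 H
  atom 6: C, bond orders sum to 4 (valence 4) → 0 H
  atom 7: C, bond orders sum to 3 (valence 4) → 1 H
  atom 8: C, bond orders sum to 4 (valence 4) → 0 H
  atom 9: N, bond orders sum to 3 (valence 3) → 0 H
  atom 10: C, bond orders sum to 2 (valence 4) → 2 H
  atom 11: C, bond orders sum to 2 (valence 4) → 2 H
  atom 12: C, bond orders sum to 1 (valence 4) → 3 H
  atom 13: C, bond orders sum to 4 (valence 4) → 0 H
  atom 14: C, bond orders sum to 4 (valence 4) → 0 H
  atom 15: F (halogen, monovalent) → 0 H
  atom 16: C, bond orders sum to 3 (valence 4) → 1 H
  atom 17: C, bond orders sum to 4 (valence 4) → 0 H
  atom 18: C, bond orders sum to 1 (valence 4) → 3 H
  atom 19: O, bond orders sum to 2 (valence 2) → 0 H
Totals → C:15, H:16, F:1, N:1, O:2.

C15H16FNO2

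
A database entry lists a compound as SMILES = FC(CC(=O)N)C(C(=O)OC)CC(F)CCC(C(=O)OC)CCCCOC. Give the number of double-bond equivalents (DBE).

3

Degree of unsaturation = (number of rings) + (number of π bonds).
Ring closures in the SMILES: 0.
π bonds: 3 double bonds (each 1 DoU) → 3 DoU from unsaturation.
Total DoU = 0 + 3 = 3.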